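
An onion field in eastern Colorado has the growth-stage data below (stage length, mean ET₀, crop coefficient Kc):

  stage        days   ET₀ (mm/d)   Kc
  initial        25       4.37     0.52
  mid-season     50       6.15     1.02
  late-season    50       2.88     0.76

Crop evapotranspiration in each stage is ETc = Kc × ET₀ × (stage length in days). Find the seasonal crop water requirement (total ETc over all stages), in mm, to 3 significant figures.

480 mm

initial: 0.52 × 4.37 × 25 = 56.81 mm
mid-season: 1.02 × 6.15 × 50 = 313.65 mm
late-season: 0.76 × 2.88 × 50 = 109.44 mm
Seasonal total = 479.90 mm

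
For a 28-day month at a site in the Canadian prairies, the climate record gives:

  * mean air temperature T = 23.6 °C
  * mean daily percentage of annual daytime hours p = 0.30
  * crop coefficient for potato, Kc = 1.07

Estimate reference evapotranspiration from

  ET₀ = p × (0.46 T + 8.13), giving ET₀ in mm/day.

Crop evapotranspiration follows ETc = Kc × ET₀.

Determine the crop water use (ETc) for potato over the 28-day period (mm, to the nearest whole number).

171 mm

ET₀ = 0.30 × (0.46 × 23.6 + 8.13) = 0.30 × 18.986 = 5.6958 mm/d
ETc = Kc × ET₀ = 1.07 × 5.6958 = 6.0945 mm/d
Over 28 days: 6.0945 × 28 = 170.646 mm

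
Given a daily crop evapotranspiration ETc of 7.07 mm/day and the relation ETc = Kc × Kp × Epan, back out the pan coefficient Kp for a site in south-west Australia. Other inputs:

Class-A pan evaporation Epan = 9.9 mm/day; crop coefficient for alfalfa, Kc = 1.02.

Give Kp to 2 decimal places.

ETc = Kc × Kp × Epan  ⇒  Kp = ETc / (Kc × Epan)
Kp = 7.07 / (1.02 × 9.9) = 7.07 / 10.098 = 0.7001

0.70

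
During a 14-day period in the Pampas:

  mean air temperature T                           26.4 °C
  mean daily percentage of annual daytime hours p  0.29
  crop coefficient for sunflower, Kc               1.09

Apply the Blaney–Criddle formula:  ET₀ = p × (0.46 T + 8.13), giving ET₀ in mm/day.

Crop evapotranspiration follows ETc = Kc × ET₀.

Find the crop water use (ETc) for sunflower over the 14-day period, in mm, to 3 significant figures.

ET₀ = 0.29 × (0.46 × 26.4 + 8.13) = 0.29 × 20.274 = 5.8795 mm/d
ETc = Kc × ET₀ = 1.09 × 5.8795 = 6.4087 mm/d
Over 14 days: 6.4087 × 14 = 89.722 mm

89.7 mm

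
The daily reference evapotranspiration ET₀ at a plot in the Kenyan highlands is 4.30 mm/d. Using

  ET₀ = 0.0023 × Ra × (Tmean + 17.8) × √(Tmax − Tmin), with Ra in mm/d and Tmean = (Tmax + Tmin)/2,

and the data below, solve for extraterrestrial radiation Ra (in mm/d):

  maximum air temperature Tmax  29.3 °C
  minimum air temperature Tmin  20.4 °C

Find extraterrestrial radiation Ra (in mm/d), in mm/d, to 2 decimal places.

Tmean = 24.85 °C; √ΔT = 2.9833
Ra = ET₀ / [0.0023 × (Tmean+17.8) × √ΔT] = 4.30 / (0.0023 × 42.65 × 2.9833) = 14.693 mm/d

14.69 mm/d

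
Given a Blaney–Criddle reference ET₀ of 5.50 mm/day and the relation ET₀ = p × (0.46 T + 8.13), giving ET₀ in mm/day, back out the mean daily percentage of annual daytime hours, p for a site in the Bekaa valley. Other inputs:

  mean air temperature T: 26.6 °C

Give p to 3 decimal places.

0.270

p = ET₀ / (0.46 T + 8.13) = 5.50 / (0.46 × 26.6 + 8.13) = 5.50 / 20.366 = 0.2701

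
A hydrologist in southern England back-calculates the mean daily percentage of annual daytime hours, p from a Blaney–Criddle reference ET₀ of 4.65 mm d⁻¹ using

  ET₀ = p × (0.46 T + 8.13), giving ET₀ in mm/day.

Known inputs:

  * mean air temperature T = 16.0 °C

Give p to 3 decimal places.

0.300

p = ET₀ / (0.46 T + 8.13) = 4.65 / (0.46 × 16.0 + 8.13) = 4.65 / 15.490 = 0.3002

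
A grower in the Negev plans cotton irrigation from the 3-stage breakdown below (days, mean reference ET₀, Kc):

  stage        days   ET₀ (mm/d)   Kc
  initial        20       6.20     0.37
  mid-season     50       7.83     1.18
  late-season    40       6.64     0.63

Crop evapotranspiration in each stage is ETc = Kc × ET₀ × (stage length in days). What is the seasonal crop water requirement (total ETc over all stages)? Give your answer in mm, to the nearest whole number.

675 mm

initial: 0.37 × 6.20 × 20 = 45.88 mm
mid-season: 1.18 × 7.83 × 50 = 461.97 mm
late-season: 0.63 × 6.64 × 40 = 167.33 mm
Seasonal total = 675.18 mm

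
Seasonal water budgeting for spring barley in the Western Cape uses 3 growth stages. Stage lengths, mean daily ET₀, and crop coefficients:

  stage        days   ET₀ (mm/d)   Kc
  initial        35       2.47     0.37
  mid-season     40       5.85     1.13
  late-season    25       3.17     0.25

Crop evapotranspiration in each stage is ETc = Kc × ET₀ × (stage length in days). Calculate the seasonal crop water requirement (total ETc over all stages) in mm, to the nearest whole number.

initial: 0.37 × 2.47 × 35 = 31.99 mm
mid-season: 1.13 × 5.85 × 40 = 264.42 mm
late-season: 0.25 × 3.17 × 25 = 19.81 mm
Seasonal total = 316.22 mm

316 mm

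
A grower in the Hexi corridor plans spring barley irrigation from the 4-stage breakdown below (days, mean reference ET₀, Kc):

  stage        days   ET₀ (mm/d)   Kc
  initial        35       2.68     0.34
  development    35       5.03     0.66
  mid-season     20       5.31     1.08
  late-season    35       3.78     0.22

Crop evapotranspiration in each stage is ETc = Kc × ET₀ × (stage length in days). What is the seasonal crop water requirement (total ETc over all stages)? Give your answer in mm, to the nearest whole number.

292 mm

initial: 0.34 × 2.68 × 35 = 31.89 mm
development: 0.66 × 5.03 × 35 = 116.19 mm
mid-season: 1.08 × 5.31 × 20 = 114.70 mm
late-season: 0.22 × 3.78 × 35 = 29.11 mm
Seasonal total = 291.89 mm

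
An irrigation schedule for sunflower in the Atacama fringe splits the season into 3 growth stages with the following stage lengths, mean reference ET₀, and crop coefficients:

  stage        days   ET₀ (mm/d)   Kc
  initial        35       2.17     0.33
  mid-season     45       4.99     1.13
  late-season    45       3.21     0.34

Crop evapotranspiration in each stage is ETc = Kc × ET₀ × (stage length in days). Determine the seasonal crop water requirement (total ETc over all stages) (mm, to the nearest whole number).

initial: 0.33 × 2.17 × 35 = 25.06 mm
mid-season: 1.13 × 4.99 × 45 = 253.74 mm
late-season: 0.34 × 3.21 × 45 = 49.11 mm
Seasonal total = 327.91 mm

328 mm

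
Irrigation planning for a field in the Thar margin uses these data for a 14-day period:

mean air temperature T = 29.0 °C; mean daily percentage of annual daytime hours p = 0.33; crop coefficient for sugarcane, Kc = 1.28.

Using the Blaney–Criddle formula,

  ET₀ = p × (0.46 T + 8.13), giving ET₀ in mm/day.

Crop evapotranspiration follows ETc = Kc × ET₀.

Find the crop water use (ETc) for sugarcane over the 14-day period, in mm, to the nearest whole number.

127 mm

ET₀ = 0.33 × (0.46 × 29.0 + 8.13) = 0.33 × 21.470 = 7.0851 mm/d
ETc = Kc × ET₀ = 1.28 × 7.0851 = 9.0689 mm/d
Over 14 days: 9.0689 × 14 = 126.965 mm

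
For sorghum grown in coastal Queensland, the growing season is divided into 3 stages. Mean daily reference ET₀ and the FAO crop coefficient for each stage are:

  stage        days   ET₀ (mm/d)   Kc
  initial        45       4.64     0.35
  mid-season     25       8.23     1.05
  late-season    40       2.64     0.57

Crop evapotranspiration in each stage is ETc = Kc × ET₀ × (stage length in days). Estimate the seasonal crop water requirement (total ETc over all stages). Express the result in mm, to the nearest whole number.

initial: 0.35 × 4.64 × 45 = 73.08 mm
mid-season: 1.05 × 8.23 × 25 = 216.04 mm
late-season: 0.57 × 2.64 × 40 = 60.19 mm
Seasonal total = 349.31 mm

349 mm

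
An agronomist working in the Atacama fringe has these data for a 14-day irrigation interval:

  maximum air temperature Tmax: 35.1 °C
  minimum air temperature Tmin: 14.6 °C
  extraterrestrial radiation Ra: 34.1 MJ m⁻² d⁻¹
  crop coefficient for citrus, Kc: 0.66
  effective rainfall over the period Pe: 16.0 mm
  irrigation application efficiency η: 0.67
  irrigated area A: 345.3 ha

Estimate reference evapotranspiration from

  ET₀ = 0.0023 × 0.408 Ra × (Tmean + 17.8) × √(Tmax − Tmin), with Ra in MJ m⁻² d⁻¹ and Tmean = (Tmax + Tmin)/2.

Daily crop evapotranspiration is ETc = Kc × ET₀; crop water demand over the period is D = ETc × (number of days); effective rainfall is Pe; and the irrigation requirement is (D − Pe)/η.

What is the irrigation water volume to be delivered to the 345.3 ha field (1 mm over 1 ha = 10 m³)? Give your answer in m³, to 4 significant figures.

211800 m³

Tmean = (35.1 + 14.6)/2 = 24.85 °C
0.408 Ra = 0.408 × 34.1 = 13.9128 mm/d equivalent
ET₀ = 0.0023 × 13.9128 × (24.85 + 17.8) × √20.5 = 0.0023 × 13.9128 × 42.65 × 4.5277 = 6.1793 mm/d
ETc = Kc × ET₀ = 0.66 × 6.1793 = 4.0783 mm/d
Crop demand D = ETc × 14 d = 4.0783 × 14 = 57.096 mm
D − Pe = 57.096 − 16.0 = 41.096 mm
Gross irrigation = 41.096 / 0.67 = 61.337 mm
Volume = 61.337 mm × 345.3 ha × 10 = 211796.7 m³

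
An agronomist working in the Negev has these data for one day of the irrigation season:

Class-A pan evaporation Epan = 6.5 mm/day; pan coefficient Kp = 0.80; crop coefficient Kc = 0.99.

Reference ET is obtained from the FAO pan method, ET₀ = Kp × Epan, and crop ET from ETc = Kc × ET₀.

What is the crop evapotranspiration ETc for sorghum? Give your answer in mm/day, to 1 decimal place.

ET₀ = 0.80 × 6.5 = 5.2000 mm/d
ETc = Kc × ET₀ = 0.99 × 5.2000 = 5.1480 mm/d

5.1 mm/day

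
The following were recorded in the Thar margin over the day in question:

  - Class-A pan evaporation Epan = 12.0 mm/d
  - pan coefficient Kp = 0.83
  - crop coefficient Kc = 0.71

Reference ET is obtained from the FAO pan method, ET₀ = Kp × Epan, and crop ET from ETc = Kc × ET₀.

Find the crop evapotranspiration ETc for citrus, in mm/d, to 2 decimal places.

ET₀ = 0.83 × 12.0 = 9.9600 mm/d
ETc = Kc × ET₀ = 0.71 × 9.9600 = 7.0716 mm/d

7.07 mm/d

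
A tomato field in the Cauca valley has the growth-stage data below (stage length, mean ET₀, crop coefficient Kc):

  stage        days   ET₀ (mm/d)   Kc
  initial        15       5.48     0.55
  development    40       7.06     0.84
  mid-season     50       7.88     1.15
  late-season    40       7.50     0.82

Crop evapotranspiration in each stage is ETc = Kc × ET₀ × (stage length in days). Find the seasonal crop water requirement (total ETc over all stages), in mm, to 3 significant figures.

initial: 0.55 × 5.48 × 15 = 45.21 mm
development: 0.84 × 7.06 × 40 = 237.22 mm
mid-season: 1.15 × 7.88 × 50 = 453.10 mm
late-season: 0.82 × 7.50 × 40 = 246.00 mm
Seasonal total = 981.53 mm

982 mm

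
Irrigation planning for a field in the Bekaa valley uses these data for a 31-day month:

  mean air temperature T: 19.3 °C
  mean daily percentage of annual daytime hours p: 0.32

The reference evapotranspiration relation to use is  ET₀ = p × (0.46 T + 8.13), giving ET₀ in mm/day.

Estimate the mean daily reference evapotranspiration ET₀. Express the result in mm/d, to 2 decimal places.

5.44 mm/d

ET₀ = 0.32 × (0.46 × 19.3 + 8.13) = 0.32 × 17.008 = 5.4426 mm/d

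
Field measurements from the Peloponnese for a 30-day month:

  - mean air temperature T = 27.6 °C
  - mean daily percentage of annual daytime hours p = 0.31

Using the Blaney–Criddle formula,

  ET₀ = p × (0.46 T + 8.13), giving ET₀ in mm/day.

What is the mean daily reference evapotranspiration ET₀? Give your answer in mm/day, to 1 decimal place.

ET₀ = 0.31 × (0.46 × 27.6 + 8.13) = 0.31 × 20.826 = 6.4561 mm/d

6.5 mm/day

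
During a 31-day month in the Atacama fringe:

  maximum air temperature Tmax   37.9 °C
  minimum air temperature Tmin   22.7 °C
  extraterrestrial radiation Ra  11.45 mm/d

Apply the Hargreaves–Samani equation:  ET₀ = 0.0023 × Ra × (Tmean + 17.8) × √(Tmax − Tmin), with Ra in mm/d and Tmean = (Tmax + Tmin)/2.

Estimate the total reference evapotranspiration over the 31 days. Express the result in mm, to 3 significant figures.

153 mm

Tmean = (37.9 + 22.7)/2 = 30.30 °C
ET₀ = 0.0023 × 11.45 × (30.30 + 17.8) × √15.2 = 0.0023 × 11.45 × 48.10 × 3.8987 = 4.9385 mm/d
Over 31 days: 4.9385 × 31 = 153.094 mm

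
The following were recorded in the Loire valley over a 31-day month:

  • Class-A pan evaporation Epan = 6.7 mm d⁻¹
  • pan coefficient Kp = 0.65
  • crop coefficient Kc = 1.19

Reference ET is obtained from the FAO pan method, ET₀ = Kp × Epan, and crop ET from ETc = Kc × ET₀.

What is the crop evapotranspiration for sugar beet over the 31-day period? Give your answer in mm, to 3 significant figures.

ET₀ = 0.65 × 6.7 = 4.3550 mm/d
ETc = Kc × ET₀ = 1.19 × 4.3550 = 5.1825 mm/d
Over 31 days: 5.1825 × 31 = 160.658 mm

161 mm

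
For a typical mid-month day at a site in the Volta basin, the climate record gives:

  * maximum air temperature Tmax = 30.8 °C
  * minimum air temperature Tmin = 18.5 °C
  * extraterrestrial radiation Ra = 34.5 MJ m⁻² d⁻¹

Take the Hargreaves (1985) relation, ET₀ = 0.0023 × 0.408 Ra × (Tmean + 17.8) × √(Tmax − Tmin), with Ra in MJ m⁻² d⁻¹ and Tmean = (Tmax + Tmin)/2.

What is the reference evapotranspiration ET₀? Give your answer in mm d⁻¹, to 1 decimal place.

4.8 mm d⁻¹

Tmean = (30.8 + 18.5)/2 = 24.65 °C
0.408 Ra = 0.408 × 34.5 = 14.0760 mm/d equivalent
ET₀ = 0.0023 × 14.0760 × (24.65 + 17.8) × √12.3 = 0.0023 × 14.0760 × 42.45 × 3.5071 = 4.8198 mm/d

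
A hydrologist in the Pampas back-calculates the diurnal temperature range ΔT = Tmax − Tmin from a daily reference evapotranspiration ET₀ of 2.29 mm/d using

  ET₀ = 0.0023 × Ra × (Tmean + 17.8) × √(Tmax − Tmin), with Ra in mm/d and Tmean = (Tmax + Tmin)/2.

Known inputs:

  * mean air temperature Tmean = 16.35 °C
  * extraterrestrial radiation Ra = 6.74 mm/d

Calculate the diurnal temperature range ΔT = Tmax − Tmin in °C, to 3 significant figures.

18.7 °C

√ΔT = ET₀ / [0.0023 × Ra × (Tmean+17.8)] = 2.29 / (0.0023 × 6.74 × 34.15) = 4.3257
ΔT = 4.3257² = 18.712 °C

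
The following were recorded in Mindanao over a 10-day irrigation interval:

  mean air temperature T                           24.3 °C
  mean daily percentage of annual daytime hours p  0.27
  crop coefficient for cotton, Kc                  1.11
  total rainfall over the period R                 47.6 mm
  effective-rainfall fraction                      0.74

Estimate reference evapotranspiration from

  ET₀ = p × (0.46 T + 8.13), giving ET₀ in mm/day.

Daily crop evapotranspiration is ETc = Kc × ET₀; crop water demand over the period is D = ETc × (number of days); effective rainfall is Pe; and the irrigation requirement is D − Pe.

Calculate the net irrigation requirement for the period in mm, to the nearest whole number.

ET₀ = 0.27 × (0.46 × 24.3 + 8.13) = 0.27 × 19.308 = 5.2132 mm/d
ETc = Kc × ET₀ = 1.11 × 5.2132 = 5.7867 mm/d
Crop demand D = ETc × 10 d = 5.7867 × 10 = 57.867 mm
Pe = 0.74 × 47.6 = 35.224 mm
D − Pe = 57.867 − 35.224 = 22.643 mm

23 mm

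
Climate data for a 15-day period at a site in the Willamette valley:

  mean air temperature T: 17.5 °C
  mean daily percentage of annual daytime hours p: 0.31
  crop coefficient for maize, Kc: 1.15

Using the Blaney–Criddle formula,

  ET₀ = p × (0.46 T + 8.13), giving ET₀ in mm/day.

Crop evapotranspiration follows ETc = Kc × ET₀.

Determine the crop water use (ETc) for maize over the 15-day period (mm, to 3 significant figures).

ET₀ = 0.31 × (0.46 × 17.5 + 8.13) = 0.31 × 16.180 = 5.0158 mm/d
ETc = Kc × ET₀ = 1.15 × 5.0158 = 5.7682 mm/d
Over 15 days: 5.7682 × 15 = 86.523 mm

86.5 mm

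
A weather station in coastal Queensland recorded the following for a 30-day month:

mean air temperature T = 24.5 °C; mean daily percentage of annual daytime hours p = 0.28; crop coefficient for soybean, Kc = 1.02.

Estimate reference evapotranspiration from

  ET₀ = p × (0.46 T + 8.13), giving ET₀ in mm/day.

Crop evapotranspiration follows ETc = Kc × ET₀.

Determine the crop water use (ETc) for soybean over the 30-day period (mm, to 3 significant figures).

166 mm

ET₀ = 0.28 × (0.46 × 24.5 + 8.13) = 0.28 × 19.400 = 5.4320 mm/d
ETc = Kc × ET₀ = 1.02 × 5.4320 = 5.5406 mm/d
Over 30 days: 5.5406 × 30 = 166.218 mm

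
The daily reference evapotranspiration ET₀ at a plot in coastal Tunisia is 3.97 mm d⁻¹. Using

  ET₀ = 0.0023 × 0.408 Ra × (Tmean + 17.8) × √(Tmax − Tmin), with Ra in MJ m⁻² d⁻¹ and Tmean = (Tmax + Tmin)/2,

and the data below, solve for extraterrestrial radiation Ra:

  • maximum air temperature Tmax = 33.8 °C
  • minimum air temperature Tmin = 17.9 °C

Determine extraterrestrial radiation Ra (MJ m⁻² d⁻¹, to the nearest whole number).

Tmean = (33.8+17.9)/2 = 25.85 °C; ΔT = 15.9
Ra = ET₀ / [0.0023 × 0.408 × (Tmean+17.8) × √ΔT]
   = 3.97 / (0.0023 × 0.408 × 43.65 × 3.9875) = 24.306 MJ m⁻² d⁻¹

24 MJ m⁻² d⁻¹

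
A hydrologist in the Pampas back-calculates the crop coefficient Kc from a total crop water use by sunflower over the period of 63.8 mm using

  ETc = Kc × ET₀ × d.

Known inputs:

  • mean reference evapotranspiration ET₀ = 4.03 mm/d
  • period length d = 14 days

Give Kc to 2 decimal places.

1.13

ETc = Kc × ET₀ × d  ⇒  Kc = ETc / (ET₀ × d)
Kc = 63.8 / (4.03 × 14) = 63.8 / 56.42 = 1.1308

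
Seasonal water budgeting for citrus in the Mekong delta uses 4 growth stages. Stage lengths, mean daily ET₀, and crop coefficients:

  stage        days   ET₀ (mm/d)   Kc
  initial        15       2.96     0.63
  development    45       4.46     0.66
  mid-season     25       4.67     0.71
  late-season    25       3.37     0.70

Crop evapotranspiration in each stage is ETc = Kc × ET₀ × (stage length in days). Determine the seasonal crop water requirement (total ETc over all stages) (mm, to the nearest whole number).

initial: 0.63 × 2.96 × 15 = 27.97 mm
development: 0.66 × 4.46 × 45 = 132.46 mm
mid-season: 0.71 × 4.67 × 25 = 82.89 mm
late-season: 0.70 × 3.37 × 25 = 58.98 mm
Seasonal total = 302.30 mm

302 mm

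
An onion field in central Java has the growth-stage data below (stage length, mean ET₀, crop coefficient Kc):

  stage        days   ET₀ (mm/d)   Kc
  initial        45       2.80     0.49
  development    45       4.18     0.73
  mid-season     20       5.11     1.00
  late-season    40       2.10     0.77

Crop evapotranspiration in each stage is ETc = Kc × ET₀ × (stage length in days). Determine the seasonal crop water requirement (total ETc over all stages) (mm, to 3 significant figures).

366 mm

initial: 0.49 × 2.80 × 45 = 61.74 mm
development: 0.73 × 4.18 × 45 = 137.31 mm
mid-season: 1.00 × 5.11 × 20 = 102.20 mm
late-season: 0.77 × 2.10 × 40 = 64.68 mm
Seasonal total = 365.93 mm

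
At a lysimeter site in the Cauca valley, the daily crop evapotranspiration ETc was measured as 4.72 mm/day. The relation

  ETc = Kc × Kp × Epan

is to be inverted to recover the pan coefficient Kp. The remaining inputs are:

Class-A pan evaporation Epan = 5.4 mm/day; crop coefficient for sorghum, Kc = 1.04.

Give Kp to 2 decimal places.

ETc = Kc × Kp × Epan  ⇒  Kp = ETc / (Kc × Epan)
Kp = 4.72 / (1.04 × 5.4) = 4.72 / 5.616 = 0.8405

0.84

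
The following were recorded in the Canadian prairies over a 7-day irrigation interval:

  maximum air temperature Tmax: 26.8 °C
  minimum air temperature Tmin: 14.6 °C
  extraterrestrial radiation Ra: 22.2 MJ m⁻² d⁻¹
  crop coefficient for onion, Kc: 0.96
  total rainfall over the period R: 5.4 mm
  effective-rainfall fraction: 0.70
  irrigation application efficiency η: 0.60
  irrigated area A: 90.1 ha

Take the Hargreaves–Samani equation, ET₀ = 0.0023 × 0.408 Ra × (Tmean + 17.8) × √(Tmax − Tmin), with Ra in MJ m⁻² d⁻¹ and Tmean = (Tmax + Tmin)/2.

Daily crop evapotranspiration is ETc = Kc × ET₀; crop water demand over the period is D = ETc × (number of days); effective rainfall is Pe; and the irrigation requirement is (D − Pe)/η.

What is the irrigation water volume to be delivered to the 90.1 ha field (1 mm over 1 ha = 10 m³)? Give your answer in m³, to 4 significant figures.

Tmean = (26.8 + 14.6)/2 = 20.70 °C
0.408 Ra = 0.408 × 22.2 = 9.0576 mm/d equivalent
ET₀ = 0.0023 × 9.0576 × (20.70 + 17.8) × √12.2 = 0.0023 × 9.0576 × 38.50 × 3.4928 = 2.8014 mm/d
ETc = Kc × ET₀ = 0.96 × 2.8014 = 2.6893 mm/d
Crop demand D = ETc × 7 d = 2.6893 × 7 = 18.825 mm
Pe = 0.70 × 5.4 = 3.780 mm
D − Pe = 18.825 − 3.780 = 15.045 mm
Gross irrigation = 15.045 / 0.60 = 25.075 mm
Volume = 25.075 mm × 90.1 ha × 10 = 22592.6 m³

22590 m³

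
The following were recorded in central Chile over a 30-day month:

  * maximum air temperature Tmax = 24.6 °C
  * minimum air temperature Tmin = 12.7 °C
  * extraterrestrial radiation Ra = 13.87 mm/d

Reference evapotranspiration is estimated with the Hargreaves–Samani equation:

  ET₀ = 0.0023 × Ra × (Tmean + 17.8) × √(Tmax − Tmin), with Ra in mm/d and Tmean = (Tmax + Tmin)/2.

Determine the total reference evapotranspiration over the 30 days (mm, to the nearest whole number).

120 mm

Tmean = (24.6 + 12.7)/2 = 18.65 °C
ET₀ = 0.0023 × 13.87 × (18.65 + 17.8) × √11.9 = 0.0023 × 13.87 × 36.45 × 3.4496 = 4.0112 mm/d
Over 30 days: 4.0112 × 30 = 120.336 mm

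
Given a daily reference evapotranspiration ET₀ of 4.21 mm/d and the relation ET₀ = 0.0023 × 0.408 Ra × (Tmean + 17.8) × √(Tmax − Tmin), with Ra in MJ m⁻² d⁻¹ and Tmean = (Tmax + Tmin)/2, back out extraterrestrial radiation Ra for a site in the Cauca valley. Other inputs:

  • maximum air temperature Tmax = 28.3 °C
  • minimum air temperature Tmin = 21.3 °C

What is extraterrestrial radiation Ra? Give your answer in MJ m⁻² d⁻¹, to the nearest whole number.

Tmean = (28.3+21.3)/2 = 24.80 °C; ΔT = 7.0
Ra = ET₀ / [0.0023 × 0.408 × (Tmean+17.8) × √ΔT]
   = 4.21 / (0.0023 × 0.408 × 42.60 × 2.6458) = 39.804 MJ m⁻² d⁻¹

40 MJ m⁻² d⁻¹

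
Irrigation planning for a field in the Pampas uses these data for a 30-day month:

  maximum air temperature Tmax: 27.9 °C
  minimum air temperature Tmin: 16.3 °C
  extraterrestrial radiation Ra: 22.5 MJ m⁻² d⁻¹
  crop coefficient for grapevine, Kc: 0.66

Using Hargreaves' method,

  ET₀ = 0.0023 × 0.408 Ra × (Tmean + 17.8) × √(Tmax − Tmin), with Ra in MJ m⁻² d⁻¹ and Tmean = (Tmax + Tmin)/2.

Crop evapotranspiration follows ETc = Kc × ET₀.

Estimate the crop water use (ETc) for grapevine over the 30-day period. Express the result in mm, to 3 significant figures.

56.8 mm

Tmean = (27.9 + 16.3)/2 = 22.10 °C
0.408 Ra = 0.408 × 22.5 = 9.1800 mm/d equivalent
ET₀ = 0.0023 × 9.1800 × (22.10 + 17.8) × √11.6 = 0.0023 × 9.1800 × 39.90 × 3.4059 = 2.8693 mm/d
ETc = Kc × ET₀ = 0.66 × 2.8693 = 1.8937 mm/d
Over 30 days: 1.8937 × 30 = 56.811 mm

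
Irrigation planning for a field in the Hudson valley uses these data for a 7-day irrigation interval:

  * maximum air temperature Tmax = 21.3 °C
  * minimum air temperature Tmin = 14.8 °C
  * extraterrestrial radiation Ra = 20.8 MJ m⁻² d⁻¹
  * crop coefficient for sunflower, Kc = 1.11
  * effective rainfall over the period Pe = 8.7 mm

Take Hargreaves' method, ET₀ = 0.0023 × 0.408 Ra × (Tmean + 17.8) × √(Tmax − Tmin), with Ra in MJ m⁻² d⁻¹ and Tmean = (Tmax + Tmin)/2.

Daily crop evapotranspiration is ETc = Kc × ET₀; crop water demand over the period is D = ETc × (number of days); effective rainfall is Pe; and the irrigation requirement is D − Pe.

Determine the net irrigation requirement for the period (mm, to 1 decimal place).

5.2 mm

Tmean = (21.3 + 14.8)/2 = 18.05 °C
0.408 Ra = 0.408 × 20.8 = 8.4864 mm/d equivalent
ET₀ = 0.0023 × 8.4864 × (18.05 + 17.8) × √6.5 = 0.0023 × 8.4864 × 35.85 × 2.5495 = 1.7840 mm/d
ETc = Kc × ET₀ = 1.11 × 1.7840 = 1.9802 mm/d
Crop demand D = ETc × 7 d = 1.9802 × 7 = 13.861 mm
D − Pe = 13.861 − 8.7 = 5.161 mm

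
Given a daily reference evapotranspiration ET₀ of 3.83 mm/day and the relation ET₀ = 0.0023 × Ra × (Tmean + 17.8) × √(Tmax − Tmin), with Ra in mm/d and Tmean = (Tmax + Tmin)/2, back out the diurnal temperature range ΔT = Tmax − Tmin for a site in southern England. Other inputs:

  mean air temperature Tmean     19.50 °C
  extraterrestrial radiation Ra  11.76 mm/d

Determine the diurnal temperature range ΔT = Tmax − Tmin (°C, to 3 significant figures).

√ΔT = ET₀ / [0.0023 × Ra × (Tmean+17.8)] = 3.83 / (0.0023 × 11.76 × 37.30) = 3.7962
ΔT = 3.7962² = 14.411 °C

14.4 °C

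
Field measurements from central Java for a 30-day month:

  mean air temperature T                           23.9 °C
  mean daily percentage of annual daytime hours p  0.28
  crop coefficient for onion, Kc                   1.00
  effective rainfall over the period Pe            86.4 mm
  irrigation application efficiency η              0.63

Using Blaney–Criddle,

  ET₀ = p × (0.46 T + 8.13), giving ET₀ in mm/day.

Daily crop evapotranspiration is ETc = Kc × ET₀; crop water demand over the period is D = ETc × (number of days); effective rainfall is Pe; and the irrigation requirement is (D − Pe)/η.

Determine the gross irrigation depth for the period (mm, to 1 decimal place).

117.8 mm

ET₀ = 0.28 × (0.46 × 23.9 + 8.13) = 0.28 × 19.124 = 5.3547 mm/d
ETc = Kc × ET₀ = 1.00 × 5.3547 = 5.3547 mm/d
Crop demand D = ETc × 30 d = 5.3547 × 30 = 160.641 mm
D − Pe = 160.641 − 86.4 = 74.241 mm
Gross irrigation = 74.241 / 0.63 = 117.843 mm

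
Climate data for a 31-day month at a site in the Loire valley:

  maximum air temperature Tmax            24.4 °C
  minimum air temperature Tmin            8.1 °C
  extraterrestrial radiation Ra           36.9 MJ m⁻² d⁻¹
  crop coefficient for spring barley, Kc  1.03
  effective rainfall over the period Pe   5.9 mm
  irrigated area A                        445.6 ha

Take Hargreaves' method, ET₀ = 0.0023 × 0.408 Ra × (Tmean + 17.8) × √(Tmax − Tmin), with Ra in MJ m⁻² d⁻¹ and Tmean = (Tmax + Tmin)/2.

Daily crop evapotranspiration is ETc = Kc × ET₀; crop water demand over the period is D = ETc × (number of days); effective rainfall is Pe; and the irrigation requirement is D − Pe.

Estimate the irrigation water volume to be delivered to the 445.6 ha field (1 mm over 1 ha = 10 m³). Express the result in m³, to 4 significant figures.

651000 m³

Tmean = (24.4 + 8.1)/2 = 16.25 °C
0.408 Ra = 0.408 × 36.9 = 15.0552 mm/d equivalent
ET₀ = 0.0023 × 15.0552 × (16.25 + 17.8) × √16.3 = 0.0023 × 15.0552 × 34.05 × 4.0373 = 4.7602 mm/d
ETc = Kc × ET₀ = 1.03 × 4.7602 = 4.9030 mm/d
Crop demand D = ETc × 31 d = 4.9030 × 31 = 151.993 mm
D − Pe = 151.993 − 5.9 = 146.093 mm
Volume = 146.093 mm × 445.6 ha × 10 = 650990.4 m³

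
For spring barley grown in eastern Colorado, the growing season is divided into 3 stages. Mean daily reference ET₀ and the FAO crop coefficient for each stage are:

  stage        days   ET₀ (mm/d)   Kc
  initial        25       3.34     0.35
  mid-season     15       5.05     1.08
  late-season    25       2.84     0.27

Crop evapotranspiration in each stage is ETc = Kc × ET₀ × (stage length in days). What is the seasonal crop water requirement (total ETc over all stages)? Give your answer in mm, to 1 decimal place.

130.2 mm

initial: 0.35 × 3.34 × 25 = 29.23 mm
mid-season: 1.08 × 5.05 × 15 = 81.81 mm
late-season: 0.27 × 2.84 × 25 = 19.17 mm
Seasonal total = 130.21 mm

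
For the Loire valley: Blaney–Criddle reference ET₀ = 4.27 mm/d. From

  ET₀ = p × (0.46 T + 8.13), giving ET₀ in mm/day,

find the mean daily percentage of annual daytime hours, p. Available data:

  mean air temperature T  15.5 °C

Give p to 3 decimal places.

p = ET₀ / (0.46 T + 8.13) = 4.27 / (0.46 × 15.5 + 8.13) = 4.27 / 15.260 = 0.2798

0.280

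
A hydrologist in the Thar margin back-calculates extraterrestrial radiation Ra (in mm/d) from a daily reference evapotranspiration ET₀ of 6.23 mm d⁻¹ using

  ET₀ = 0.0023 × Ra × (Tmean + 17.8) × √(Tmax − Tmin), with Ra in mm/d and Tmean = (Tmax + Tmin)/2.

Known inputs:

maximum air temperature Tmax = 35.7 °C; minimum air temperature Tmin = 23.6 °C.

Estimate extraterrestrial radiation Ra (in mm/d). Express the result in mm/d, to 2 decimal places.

16.41 mm/d

Tmean = 29.65 °C; √ΔT = 3.4785
Ra = ET₀ / [0.0023 × (Tmean+17.8) × √ΔT] = 6.23 / (0.0023 × 47.45 × 3.4785) = 16.411 mm/d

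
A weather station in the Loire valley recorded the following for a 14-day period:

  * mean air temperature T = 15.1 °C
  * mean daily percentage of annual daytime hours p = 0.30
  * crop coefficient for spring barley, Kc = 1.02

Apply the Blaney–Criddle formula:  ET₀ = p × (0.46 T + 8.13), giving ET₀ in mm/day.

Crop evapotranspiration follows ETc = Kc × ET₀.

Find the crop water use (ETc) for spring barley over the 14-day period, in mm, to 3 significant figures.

64.6 mm

ET₀ = 0.30 × (0.46 × 15.1 + 8.13) = 0.30 × 15.076 = 4.5228 mm/d
ETc = Kc × ET₀ = 1.02 × 4.5228 = 4.6133 mm/d
Over 14 days: 4.6133 × 14 = 64.586 mm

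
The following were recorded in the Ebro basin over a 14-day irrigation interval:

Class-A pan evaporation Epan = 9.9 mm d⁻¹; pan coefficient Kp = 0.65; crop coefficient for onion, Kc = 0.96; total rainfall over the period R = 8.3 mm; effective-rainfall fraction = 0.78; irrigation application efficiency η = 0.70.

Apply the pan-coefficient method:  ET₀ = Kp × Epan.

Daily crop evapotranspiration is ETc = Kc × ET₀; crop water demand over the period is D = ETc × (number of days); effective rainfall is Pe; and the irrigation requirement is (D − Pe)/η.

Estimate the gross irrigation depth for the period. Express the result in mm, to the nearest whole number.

114 mm

ET₀ = 0.65 × 9.9 = 6.4350 mm/d
ETc = Kc × ET₀ = 0.96 × 6.4350 = 6.1776 mm/d
Crop demand D = ETc × 14 d = 6.1776 × 14 = 86.486 mm
Pe = 0.78 × 8.3 = 6.474 mm
D − Pe = 86.486 − 6.474 = 80.012 mm
Gross irrigation = 80.012 / 0.70 = 114.303 mm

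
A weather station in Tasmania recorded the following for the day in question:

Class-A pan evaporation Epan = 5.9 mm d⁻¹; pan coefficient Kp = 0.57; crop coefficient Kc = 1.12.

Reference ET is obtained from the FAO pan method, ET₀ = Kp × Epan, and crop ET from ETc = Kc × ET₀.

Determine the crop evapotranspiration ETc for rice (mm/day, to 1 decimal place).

3.8 mm/day

ET₀ = 0.57 × 5.9 = 3.3630 mm/d
ETc = Kc × ET₀ = 1.12 × 3.3630 = 3.7666 mm/d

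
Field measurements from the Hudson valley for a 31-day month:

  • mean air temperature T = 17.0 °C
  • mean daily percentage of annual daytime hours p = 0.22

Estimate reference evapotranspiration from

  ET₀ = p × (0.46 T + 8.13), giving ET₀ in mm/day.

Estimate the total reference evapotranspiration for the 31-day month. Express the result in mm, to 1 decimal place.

108.8 mm

ET₀ = 0.22 × (0.46 × 17.0 + 8.13) = 0.22 × 15.950 = 3.5090 mm/d
Monthly total = 3.5090 × 31 = 108.779 mm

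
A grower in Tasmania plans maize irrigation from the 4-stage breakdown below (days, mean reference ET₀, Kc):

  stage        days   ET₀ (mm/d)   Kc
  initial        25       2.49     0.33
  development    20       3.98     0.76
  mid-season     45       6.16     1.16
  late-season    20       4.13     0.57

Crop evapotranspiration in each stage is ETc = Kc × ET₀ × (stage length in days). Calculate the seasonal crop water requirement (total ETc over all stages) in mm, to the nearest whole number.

450 mm

initial: 0.33 × 2.49 × 25 = 20.54 mm
development: 0.76 × 3.98 × 20 = 60.50 mm
mid-season: 1.16 × 6.16 × 45 = 321.55 mm
late-season: 0.57 × 4.13 × 20 = 47.08 mm
Seasonal total = 449.67 mm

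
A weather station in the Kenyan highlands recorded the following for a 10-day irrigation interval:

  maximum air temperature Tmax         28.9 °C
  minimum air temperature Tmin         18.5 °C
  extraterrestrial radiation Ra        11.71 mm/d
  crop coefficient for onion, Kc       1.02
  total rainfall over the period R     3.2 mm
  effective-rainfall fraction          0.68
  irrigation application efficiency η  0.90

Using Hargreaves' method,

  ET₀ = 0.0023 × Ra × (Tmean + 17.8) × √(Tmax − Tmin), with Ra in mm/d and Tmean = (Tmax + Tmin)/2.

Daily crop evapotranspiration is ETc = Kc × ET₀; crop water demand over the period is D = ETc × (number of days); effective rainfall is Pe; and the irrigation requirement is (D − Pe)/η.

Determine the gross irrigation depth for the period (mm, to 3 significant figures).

38.4 mm

Tmean = (28.9 + 18.5)/2 = 23.70 °C
ET₀ = 0.0023 × 11.71 × (23.70 + 17.8) × √10.4 = 0.0023 × 11.71 × 41.50 × 3.2249 = 3.6045 mm/d
ETc = Kc × ET₀ = 1.02 × 3.6045 = 3.6766 mm/d
Crop demand D = ETc × 10 d = 3.6766 × 10 = 36.766 mm
Pe = 0.68 × 3.2 = 2.176 mm
D − Pe = 36.766 − 2.176 = 34.590 mm
Gross irrigation = 34.590 / 0.90 = 38.433 mm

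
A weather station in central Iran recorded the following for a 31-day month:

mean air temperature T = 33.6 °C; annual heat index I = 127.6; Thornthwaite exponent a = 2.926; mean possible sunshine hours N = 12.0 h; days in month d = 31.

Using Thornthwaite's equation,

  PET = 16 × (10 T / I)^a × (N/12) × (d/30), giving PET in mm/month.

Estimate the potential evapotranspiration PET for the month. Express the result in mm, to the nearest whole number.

10T/I = 10 × 33.6 / 127.6 = 2.6332
(10T/I)^a = 2.6332^2.926 = 16.9956
Uncorrected PET = 16 × 16.9956 = 271.930 mm
Correction = (N/12)(d/30) = (12.0/12)(31/30) = 1.0333
PET = 271.930 × 1.0333 = 280.985 mm/month

281 mm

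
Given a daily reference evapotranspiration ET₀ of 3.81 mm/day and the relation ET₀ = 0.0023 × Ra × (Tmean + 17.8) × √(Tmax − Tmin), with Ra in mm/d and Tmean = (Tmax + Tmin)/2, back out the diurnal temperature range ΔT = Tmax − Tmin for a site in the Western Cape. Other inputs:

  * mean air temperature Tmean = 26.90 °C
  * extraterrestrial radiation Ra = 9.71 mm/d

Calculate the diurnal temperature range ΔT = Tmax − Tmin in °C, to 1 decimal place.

√ΔT = ET₀ / [0.0023 × Ra × (Tmean+17.8)] = 3.81 / (0.0023 × 9.71 × 44.70) = 3.8165
ΔT = 3.8165² = 14.566 °C

14.6 °C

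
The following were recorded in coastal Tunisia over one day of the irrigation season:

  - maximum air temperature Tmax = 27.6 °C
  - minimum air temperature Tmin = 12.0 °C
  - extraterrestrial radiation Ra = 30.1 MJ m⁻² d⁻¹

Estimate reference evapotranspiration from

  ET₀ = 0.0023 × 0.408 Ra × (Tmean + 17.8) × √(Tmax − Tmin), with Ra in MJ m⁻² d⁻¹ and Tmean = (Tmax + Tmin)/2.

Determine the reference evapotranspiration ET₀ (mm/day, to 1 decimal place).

4.2 mm/day

Tmean = (27.6 + 12.0)/2 = 19.80 °C
0.408 Ra = 0.408 × 30.1 = 12.2808 mm/d equivalent
ET₀ = 0.0023 × 12.2808 × (19.80 + 17.8) × √15.6 = 0.0023 × 12.2808 × 37.60 × 3.9497 = 4.1948 mm/d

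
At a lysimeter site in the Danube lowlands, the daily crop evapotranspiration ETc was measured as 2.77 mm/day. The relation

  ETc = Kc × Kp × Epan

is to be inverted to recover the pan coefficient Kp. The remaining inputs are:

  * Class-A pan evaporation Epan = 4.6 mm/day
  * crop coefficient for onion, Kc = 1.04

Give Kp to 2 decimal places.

ETc = Kc × Kp × Epan  ⇒  Kp = ETc / (Kc × Epan)
Kp = 2.77 / (1.04 × 4.6) = 2.77 / 4.784 = 0.5790

0.58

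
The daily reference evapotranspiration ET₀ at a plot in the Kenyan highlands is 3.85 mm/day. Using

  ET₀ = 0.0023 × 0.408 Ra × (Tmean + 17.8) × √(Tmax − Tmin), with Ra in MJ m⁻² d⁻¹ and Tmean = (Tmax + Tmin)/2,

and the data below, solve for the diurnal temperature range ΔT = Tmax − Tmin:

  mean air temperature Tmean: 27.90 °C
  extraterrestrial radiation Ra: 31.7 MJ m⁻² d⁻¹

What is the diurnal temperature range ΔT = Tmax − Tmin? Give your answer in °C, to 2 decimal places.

8.02 °C

√ΔT = ET₀ / [0.0023 × 0.408 × Ra × (Tmean+17.8)] = 3.85 / (0.0023 × 12.9336 × 45.70) = 2.8320
ΔT = 2.8320² = 8.020 °C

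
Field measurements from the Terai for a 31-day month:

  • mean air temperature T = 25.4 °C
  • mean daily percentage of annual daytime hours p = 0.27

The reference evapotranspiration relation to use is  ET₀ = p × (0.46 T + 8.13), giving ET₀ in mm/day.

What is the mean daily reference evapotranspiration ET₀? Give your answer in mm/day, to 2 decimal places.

ET₀ = 0.27 × (0.46 × 25.4 + 8.13) = 0.27 × 19.814 = 5.3498 mm/d

5.35 mm/day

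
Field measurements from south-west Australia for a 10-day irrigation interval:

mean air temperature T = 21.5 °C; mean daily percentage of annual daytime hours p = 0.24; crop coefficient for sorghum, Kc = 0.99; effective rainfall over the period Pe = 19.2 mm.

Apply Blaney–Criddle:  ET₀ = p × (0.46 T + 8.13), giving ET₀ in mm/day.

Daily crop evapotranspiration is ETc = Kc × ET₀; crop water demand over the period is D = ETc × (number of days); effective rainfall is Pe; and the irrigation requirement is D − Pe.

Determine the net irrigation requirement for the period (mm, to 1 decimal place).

23.6 mm

ET₀ = 0.24 × (0.46 × 21.5 + 8.13) = 0.24 × 18.020 = 4.3248 mm/d
ETc = Kc × ET₀ = 0.99 × 4.3248 = 4.2816 mm/d
Crop demand D = ETc × 10 d = 4.2816 × 10 = 42.816 mm
D − Pe = 42.816 − 19.2 = 23.616 mm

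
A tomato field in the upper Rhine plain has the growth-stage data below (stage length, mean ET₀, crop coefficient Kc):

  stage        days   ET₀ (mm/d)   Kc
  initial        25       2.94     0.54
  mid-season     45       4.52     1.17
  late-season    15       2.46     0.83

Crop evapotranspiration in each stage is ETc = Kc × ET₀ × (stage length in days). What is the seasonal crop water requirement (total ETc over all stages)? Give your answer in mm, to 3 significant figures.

initial: 0.54 × 2.94 × 25 = 39.69 mm
mid-season: 1.17 × 4.52 × 45 = 237.98 mm
late-season: 0.83 × 2.46 × 15 = 30.63 mm
Seasonal total = 308.30 mm

308 mm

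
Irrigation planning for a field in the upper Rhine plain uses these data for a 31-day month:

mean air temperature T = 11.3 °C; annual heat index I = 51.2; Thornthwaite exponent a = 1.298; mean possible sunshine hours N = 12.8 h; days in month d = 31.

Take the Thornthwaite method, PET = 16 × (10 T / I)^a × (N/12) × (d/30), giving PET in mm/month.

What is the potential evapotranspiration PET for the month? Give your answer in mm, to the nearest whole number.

10T/I = 10 × 11.3 / 51.2 = 2.2070
(10T/I)^a = 2.2070^1.298 = 2.7942
Uncorrected PET = 16 × 2.7942 = 44.707 mm
Correction = (N/12)(d/30) = (12.8/12)(31/30) = 1.1022
PET = 44.707 × 1.1022 = 49.276 mm/month

49 mm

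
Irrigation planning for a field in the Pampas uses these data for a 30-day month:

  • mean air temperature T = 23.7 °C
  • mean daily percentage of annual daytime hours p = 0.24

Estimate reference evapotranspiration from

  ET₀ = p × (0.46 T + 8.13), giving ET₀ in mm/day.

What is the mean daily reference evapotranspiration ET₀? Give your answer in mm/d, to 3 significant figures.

4.57 mm/d

ET₀ = 0.24 × (0.46 × 23.7 + 8.13) = 0.24 × 19.032 = 4.5677 mm/d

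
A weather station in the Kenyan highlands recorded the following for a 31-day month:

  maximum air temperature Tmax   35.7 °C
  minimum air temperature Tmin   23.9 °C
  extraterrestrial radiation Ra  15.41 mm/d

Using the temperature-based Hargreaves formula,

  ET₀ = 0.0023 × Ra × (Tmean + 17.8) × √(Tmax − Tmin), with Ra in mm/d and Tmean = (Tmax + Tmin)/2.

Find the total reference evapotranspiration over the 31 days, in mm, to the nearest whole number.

180 mm

Tmean = (35.7 + 23.9)/2 = 29.80 °C
ET₀ = 0.0023 × 15.41 × (29.80 + 17.8) × √11.8 = 0.0023 × 15.41 × 47.60 × 3.4351 = 5.7953 mm/d
Over 31 days: 5.7953 × 31 = 179.654 mm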